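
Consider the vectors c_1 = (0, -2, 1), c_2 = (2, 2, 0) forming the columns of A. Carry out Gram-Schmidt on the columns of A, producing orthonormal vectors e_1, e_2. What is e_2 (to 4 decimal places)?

c_1 = (0, -2, 1); ‖c_1‖ = 2.2361, so e_1 = (0.0000, -0.8944, 0.4472).
e_1·c_2 = 0.0000·2 + (-0.8944)·2 + 0.4472·0 = -1.7889.
u_2 = c_2 + 1.7889·e_1 = (2.0000, 0.4000, 0.8000).
‖u_2‖ = 2.1909, so e_2 = (0.9129, 0.1826, 0.3651).

e_2 = (0.9129, 0.1826, 0.3651)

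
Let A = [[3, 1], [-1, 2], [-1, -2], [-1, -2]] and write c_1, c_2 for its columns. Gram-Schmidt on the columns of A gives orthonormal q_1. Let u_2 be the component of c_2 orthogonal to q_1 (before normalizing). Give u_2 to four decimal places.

c_1 = (3, -1, -1, -1); ‖c_1‖ = 3.4641, so q_1 = (0.8660, -0.2887, -0.2887, -0.2887).
q_1·c_2 = 0.8660·1 + (-0.2887)·2 + (-0.2887)·(-2) + (-0.2887)·(-2) = 1.4434.
u_2 = c_2 − 1.4434·q_1 = (-0.2500, 2.4167, -1.5833, -1.5833).

u_2 = (-0.2500, 2.4167, -1.5833, -1.5833)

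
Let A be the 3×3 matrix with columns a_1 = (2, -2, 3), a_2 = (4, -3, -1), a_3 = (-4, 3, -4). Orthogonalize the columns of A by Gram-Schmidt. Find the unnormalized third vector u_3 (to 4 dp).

u_3 = (-0.3427, -0.4361, -0.0623)

a_1 = (2, -2, 3); ‖a_1‖ = 4.1231, so e_1 = (0.4851, -0.4851, 0.7276).
e_1·a_2 = 0.4851·4 + (-0.4851)·(-3) + 0.7276·(-1) = 2.6679.
u_2 = a_2 − 2.6679·e_1 = (2.7059, -1.7059, -2.9412).
‖u_2‖ = 4.3454, so e_2 = (0.6227, -0.3926, -0.6769).
e_1·a_3 = 0.4851·(-4) + (-0.4851)·3 + 0.7276·(-4) = -6.3059; e_2·a_3 = 0.6227·(-4) + (-0.3926)·3 + (-0.6769)·(-4) = -0.9611.
u_3 = a_3 + 6.3059·e_1 + 0.9611·e_2 = (-0.3427, -0.4361, -0.0623).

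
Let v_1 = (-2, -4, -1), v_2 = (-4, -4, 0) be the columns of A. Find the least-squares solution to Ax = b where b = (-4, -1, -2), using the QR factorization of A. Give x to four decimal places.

x = (-0.3333, 0.8750)

v_1 = (-2, -4, -1); ‖v_1‖ = 4.5826, so e_1 = (-0.4364, -0.8729, -0.2182).
e_1·v_2 = (-0.4364)·(-4) + (-0.8729)·(-4) + (-0.2182)·0 = 5.2372.
u_2 = v_2 − 5.2372·e_1 = (-1.7143, 0.5714, 1.1429).
‖u_2‖ = 2.1381, so e_2 = (-0.8018, 0.2673, 0.5345).
Qᵀb = (3.0551, 1.8708).
Back-substitute: x_2 = 1.8708/2.1381 = 0.8750.
x_1 = (3.0551 − 5.2372·0.8750)/4.5826 = -0.3333.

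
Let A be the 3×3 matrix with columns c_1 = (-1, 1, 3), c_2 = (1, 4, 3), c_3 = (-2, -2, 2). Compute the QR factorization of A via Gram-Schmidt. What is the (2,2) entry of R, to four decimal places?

r_{22} = 3.5929

c_1 = (-1, 1, 3); ‖c_1‖ = 3.3166, so q_1 = (-0.3015, 0.3015, 0.9045).
q_1·c_2 = (-0.3015)·1 + 0.3015·4 + 0.9045·3 = 3.6181.
u_2 = c_2 − 3.6181·q_1 = (2.0909, 2.9091, -0.2727).
r_{22} = ‖u_2‖ = 3.5929.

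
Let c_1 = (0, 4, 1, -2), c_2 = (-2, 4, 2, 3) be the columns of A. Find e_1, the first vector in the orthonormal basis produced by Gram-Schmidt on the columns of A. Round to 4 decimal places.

e_1 = (0.0000, 0.8729, 0.2182, -0.4364)

c_1 = (0, 4, 1, -2); ‖c_1‖ = 4.5826, so e_1 = (0.0000, 0.8729, 0.2182, -0.4364).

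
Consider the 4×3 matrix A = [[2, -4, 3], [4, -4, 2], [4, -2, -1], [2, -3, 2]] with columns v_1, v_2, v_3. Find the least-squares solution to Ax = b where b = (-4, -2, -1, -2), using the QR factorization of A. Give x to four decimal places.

e_1 = v_1/‖v_1‖ = (2, 4, 4, 2)/6.3246 = (0.3162, 0.6325, 0.6325, 0.3162).
r_{12} = e_1·v_2 = -6.0083.
u_2 = v_2 + 6.0083·e_1 = (-2.1000, -0.2000, 1.8000, -1.1000).
‖u_2‖ = 2.9833, so e_2 = (-0.7039, -0.0670, 0.6034, -0.3687).
r_{13} = e_1·v_3 = 2.2136; r_{23} = e_2·v_3 = -3.5866.
u_3 = v_3 − 2.2136·e_1 + 3.5866·e_2 = (-0.2247, 0.3596, -0.2360, -0.0225).
‖u_3‖ = 0.4858, so e_3 = (-0.4626, 0.7402, -0.4858, -0.0463).
Qᵀb = (-3.7947, 3.0838, 0.9484).
Back-substitute: x_3 = 0.9484/0.4858 = 1.9524.
x_2 = (3.0838 + 3.5866·1.9524)/2.9833 = 3.3810.
x_1 = (-3.7947 + 6.0083·3.3810 − 2.2136·1.9524)/6.3246 = 1.9286.

x = (1.9286, 3.3810, 1.9524)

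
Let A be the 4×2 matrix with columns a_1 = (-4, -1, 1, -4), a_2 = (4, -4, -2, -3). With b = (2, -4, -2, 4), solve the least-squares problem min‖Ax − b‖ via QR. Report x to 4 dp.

x = (-0.6278, 0.3277)

a_1 = (-4, -1, 1, -4); ‖a_1‖ = 5.8310, so e_1 = (-0.6860, -0.1715, 0.1715, -0.6860).
e_1·a_2 = (-0.6860)·4 + (-0.1715)·(-4) + 0.1715·(-2) + (-0.6860)·(-3) = -0.3430.
u_2 = a_2 + 0.3430·e_1 = (3.7647, -4.0588, -1.9412, -3.2353).
‖u_2‖ = 6.6994, so e_2 = (0.5619, -0.6058, -0.2898, -0.4829).
Qᵀb = (-3.7730, 2.1951).
Back-substitute: x_2 = 2.1951/6.6994 = 0.3277.
x_1 = (-3.7730 + 0.3430·0.3277)/5.8310 = -0.6278.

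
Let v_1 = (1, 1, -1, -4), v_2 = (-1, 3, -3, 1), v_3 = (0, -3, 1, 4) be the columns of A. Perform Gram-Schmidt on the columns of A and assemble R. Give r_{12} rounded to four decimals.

v_1 = (1, 1, -1, -4); ‖v_1‖ = 4.3589, so q_1 = (0.2294, 0.2294, -0.2294, -0.9177).
r_{12} = q_1·v_2 = 0.2294.

r_{12} = 0.2294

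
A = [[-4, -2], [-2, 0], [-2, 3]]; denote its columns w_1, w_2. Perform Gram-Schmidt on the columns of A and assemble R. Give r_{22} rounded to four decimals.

w_1 = (-4, -2, -2); ‖w_1‖ = 4.8990, so q_1 = (-0.8165, -0.4082, -0.4082).
q_1·w_2 = (-0.8165)·(-2) + (-0.4082)·0 + (-0.4082)·3 = 0.4082.
u_2 = w_2 − 0.4082·q_1 = (-1.6667, 0.1667, 3.1667).
r_{22} = ‖u_2‖ = 3.5824.

r_{22} = 3.5824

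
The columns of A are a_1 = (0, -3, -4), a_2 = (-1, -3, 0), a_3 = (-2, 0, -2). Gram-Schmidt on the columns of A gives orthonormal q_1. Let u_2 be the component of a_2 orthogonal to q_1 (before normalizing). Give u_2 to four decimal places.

u_2 = (-1.0000, -1.9200, 1.4400)

a_1 = (0, -3, -4); ‖a_1‖ = 5.0000, so q_1 = (0.0000, -0.6000, -0.8000).
q_1·a_2 = 0.0000·(-1) + (-0.6000)·(-3) + (-0.8000)·0 = 1.8000.
u_2 = a_2 − 1.8000·q_1 = (-1.0000, -1.9200, 1.4400).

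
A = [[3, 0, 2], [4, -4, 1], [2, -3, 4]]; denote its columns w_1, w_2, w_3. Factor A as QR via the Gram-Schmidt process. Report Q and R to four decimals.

Q = [[0.5571, 0.7895, 0.2577], [0.7428, -0.3349, -0.5797], [0.3714, -0.5144, 0.7730]], R = [[5.3852, -4.0853, 3.3425], [0.0000, 2.8828, -0.8134], [0.0000, 0.0000, 3.0275]]

q_1 = w_1/‖w_1‖ = (3, 4, 2)/5.3852 = (0.5571, 0.7428, 0.3714).
r_{12} = q_1·w_2 = -4.0853.
u_2 = w_2 + 4.0853·q_1 = (2.2759, -0.9655, -1.4828).
‖u_2‖ = 2.8828, so q_2 = (0.7895, -0.3349, -0.5144).
r_{13} = q_1·w_3 = 3.3425; r_{23} = q_2·w_3 = -0.8134.
u_3 = w_3 − 3.3425·q_1 + 0.8134·q_2 = (0.7801, -1.7552, 2.3402).
‖u_3‖ = 3.0275, so q_3 = (0.2577, -0.5797, 0.7730).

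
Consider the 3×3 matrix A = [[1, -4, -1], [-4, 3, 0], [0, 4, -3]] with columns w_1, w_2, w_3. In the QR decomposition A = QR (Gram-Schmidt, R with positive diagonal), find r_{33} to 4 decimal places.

r_{33} = 2.6190

w_1 = (1, -4, 0); ‖w_1‖ = 4.1231, so e_1 = (0.2425, -0.9701, 0.0000).
e_1·w_2 = 0.2425·(-4) + (-0.9701)·3 + 0.0000·4 = -3.8806.
u_2 = w_2 + 3.8806·e_1 = (-3.0588, -0.7647, 4.0000).
‖u_2‖ = 5.0932, so e_2 = (-0.6006, -0.1501, 0.7854).
e_1·w_3 = 0.2425·(-1) + (-0.9701)·0 + 0.0000·(-3) = -0.2425; e_2·w_3 = (-0.6006)·(-1) + (-0.1501)·0 + 0.7854·(-3) = -1.7555.
u_3 = w_3 + 0.2425·e_1 + 1.7555·e_2 = (-1.9955, -0.4989, -1.6213).
r_{33} = ‖u_3‖ = 2.6190.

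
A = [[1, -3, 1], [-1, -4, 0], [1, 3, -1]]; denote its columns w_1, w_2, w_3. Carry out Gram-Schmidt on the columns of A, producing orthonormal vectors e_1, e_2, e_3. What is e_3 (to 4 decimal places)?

w_1 = (1, -1, 1); ‖w_1‖ = 1.7321, so e_1 = (0.5774, -0.5774, 0.5774).
e_1·w_2 = 0.5774·(-3) + (-0.5774)·(-4) + 0.5774·3 = 2.3094.
u_2 = w_2 − 2.3094·e_1 = (-4.3333, -2.6667, 1.6667).
‖u_2‖ = 5.3541, so e_2 = (-0.8093, -0.4981, 0.3113).
e_1·w_3 = 0.5774·1 + (-0.5774)·0 + 0.5774·(-1) = 0.0000; e_2·w_3 = (-0.8093)·1 + (-0.4981)·0 + 0.3113·(-1) = -1.1206.
u_3 = w_3 + 0.0000·e_1 + 1.1206·e_2 = (0.0930, -0.5581, -0.6512).
‖u_3‖ = 0.8627, so e_3 = (0.1078, -0.6470, -0.7548).

e_3 = (0.1078, -0.6470, -0.7548)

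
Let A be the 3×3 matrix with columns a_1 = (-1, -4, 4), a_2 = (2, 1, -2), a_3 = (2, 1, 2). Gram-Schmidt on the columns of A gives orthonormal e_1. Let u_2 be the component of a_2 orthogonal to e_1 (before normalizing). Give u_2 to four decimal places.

e_1 = a_1/‖a_1‖ = (-1, -4, 4)/5.7446 = (-0.1741, -0.6963, 0.6963).
r_{12} = e_1·a_2 = -2.4371.
u_2 = a_2 + 2.4371·e_1 = (1.5758, -0.6970, -0.3030).

u_2 = (1.5758, -0.6970, -0.3030)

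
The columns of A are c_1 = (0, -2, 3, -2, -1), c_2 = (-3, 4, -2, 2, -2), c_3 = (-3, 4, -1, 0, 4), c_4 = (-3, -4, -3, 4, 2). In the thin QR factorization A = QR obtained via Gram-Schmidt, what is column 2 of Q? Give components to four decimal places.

e_1 = c_1/‖c_1‖ = (0, -2, 3, -2, -1)/4.2426 = (0.0000, -0.4714, 0.7071, -0.4714, -0.2357).
r_{12} = e_1·c_2 = -3.7712.
u_2 = c_2 + 3.7712·e_1 = (-3.0000, 2.2222, 0.6667, 0.2222, -2.8889).
‖u_2‖ = 4.7726, so e_2 = (-0.6286, 0.4656, 0.1397, 0.0466, -0.6053).

e_2 = (-0.6286, 0.4656, 0.1397, 0.0466, -0.6053)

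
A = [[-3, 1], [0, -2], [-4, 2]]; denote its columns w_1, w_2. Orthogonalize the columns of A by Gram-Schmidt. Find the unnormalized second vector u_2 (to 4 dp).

u_2 = (-0.3200, -2.0000, 0.2400)

q_1 = w_1/‖w_1‖ = (-3, 0, -4)/5.0000 = (-0.6000, 0.0000, -0.8000).
r_{12} = q_1·w_2 = -2.2000.
u_2 = w_2 + 2.2000·q_1 = (-0.3200, -2.0000, 0.2400).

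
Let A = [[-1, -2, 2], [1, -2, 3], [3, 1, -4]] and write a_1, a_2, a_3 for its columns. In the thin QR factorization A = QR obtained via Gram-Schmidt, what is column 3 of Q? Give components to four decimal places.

q_1 = a_1/‖a_1‖ = (-1, 1, 3)/3.3166 = (-0.3015, 0.3015, 0.9045).
r_{12} = q_1·a_2 = 0.9045.
u_2 = a_2 − 0.9045·q_1 = (-1.7273, -2.2727, 0.1818).
‖u_2‖ = 2.8604, so q_2 = (-0.6039, -0.7946, 0.0636).
r_{13} = q_1·a_3 = -3.3166; r_{23} = q_2·a_3 = -3.8456.
u_3 = a_3 + 3.3166·q_1 + 3.8456·q_2 = (-1.3222, 0.9444, -0.7556).
‖u_3‖ = 1.7920, so q_3 = (-0.7379, 0.5270, -0.4216).

q_3 = (-0.7379, 0.5270, -0.4216)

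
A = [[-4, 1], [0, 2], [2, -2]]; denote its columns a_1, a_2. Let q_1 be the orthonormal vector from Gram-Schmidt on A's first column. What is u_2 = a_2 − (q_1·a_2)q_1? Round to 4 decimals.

a_1 = (-4, 0, 2); ‖a_1‖ = 4.4721, so q_1 = (-0.8944, 0.0000, 0.4472).
q_1·a_2 = (-0.8944)·1 + 0.0000·2 + 0.4472·(-2) = -1.7889.
u_2 = a_2 + 1.7889·q_1 = (-0.6000, 2.0000, -1.2000).

u_2 = (-0.6000, 2.0000, -1.2000)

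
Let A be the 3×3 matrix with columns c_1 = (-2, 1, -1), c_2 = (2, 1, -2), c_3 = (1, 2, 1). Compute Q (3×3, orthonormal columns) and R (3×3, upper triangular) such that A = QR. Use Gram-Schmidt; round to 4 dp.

Q = [[-0.8165, 0.5608, 0.1374], [0.4082, 0.3925, 0.8242], [-0.4082, -0.7290, 0.5494]], R = [[2.4495, -0.4082, -0.4082], [0.0000, 2.9721, 0.6168], [0.0000, 0.0000, 2.3351]]

q_1 = c_1/‖c_1‖ = (-2, 1, -1)/2.4495 = (-0.8165, 0.4082, -0.4082).
r_{12} = q_1·c_2 = -0.4082.
u_2 = c_2 + 0.4082·q_1 = (1.6667, 1.1667, -2.1667).
‖u_2‖ = 2.9721, so q_2 = (0.5608, 0.3925, -0.7290).
r_{13} = q_1·c_3 = -0.4082; r_{23} = q_2·c_3 = 0.6168.
u_3 = c_3 + 0.4082·q_1 − 0.6168·q_2 = (0.3208, 1.9245, 1.2830).
‖u_3‖ = 2.3351, so q_3 = (0.1374, 0.8242, 0.5494).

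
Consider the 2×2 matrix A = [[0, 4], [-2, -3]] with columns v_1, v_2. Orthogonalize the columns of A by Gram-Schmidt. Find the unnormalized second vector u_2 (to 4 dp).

u_2 = (4.0000, 0.0000)

v_1 = (0, -2); ‖v_1‖ = 2.0000, so q_1 = (0.0000, -1.0000).
q_1·v_2 = 0.0000·4 + (-1.0000)·(-3) = 3.0000.
u_2 = v_2 − 3.0000·q_1 = (4.0000, 0.0000).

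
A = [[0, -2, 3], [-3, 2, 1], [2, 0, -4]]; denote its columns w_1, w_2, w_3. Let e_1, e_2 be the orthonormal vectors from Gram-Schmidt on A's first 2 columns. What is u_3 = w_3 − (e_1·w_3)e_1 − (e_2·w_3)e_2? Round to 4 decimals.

u_3 = (-0.4706, -0.4706, -0.7059)

e_1 = w_1/‖w_1‖ = (0, -3, 2)/3.6056 = (0.0000, -0.8321, 0.5547).
r_{12} = e_1·w_2 = -1.6641.
u_2 = w_2 + 1.6641·e_1 = (-2.0000, 0.6154, 0.9231).
‖u_2‖ = 2.2871, so e_2 = (-0.8745, 0.2691, 0.4036).
r_{13} = e_1·w_3 = -3.0509; r_{23} = e_2·w_3 = -3.9688.
u_3 = w_3 + 3.0509·e_1 + 3.9688·e_2 = (-0.4706, -0.4706, -0.7059).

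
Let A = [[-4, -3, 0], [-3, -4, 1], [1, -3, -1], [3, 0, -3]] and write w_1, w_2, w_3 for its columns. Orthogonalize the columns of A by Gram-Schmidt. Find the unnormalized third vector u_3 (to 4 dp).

u_3 = (-1.2951, 0.5848, 0.5154, -1.3138)

w_1 = (-4, -3, 1, 3); ‖w_1‖ = 5.9161, so q_1 = (-0.6761, -0.5071, 0.1690, 0.5071).
q_1·w_2 = (-0.6761)·(-3) + (-0.5071)·(-4) + 0.1690·(-3) + 0.5071·0 = 3.5496.
u_2 = w_2 − 3.5496·q_1 = (-0.6000, -2.2000, -3.6000, -1.8000).
‖u_2‖ = 4.6260, so q_2 = (-0.1297, -0.4756, -0.7782, -0.3891).
q_1·w_3 = (-0.6761)·0 + (-0.5071)·1 + 0.1690·(-1) + 0.5071·(-3) = -2.1974; q_2·w_3 = (-0.1297)·0 + (-0.4756)·1 + (-0.7782)·(-1) + (-0.3891)·(-3) = 1.4699.
u_3 = w_3 + 2.1974·q_1 − 1.4699·q_2 = (-1.2951, 0.5848, 0.5154, -1.3138).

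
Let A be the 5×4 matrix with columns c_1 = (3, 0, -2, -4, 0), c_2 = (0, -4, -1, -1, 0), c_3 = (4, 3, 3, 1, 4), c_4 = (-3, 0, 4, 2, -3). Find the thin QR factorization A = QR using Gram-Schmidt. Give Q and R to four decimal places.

Q = [[0.5571, -0.1516, 0.5400, 0.1035], [0.0000, -0.9771, -0.1556, -0.1167], [-0.3714, -0.1432, 0.4347, 0.7786], [-0.7428, -0.0421, 0.1877, -0.3117], [0.0000, 0.0000, 0.6782, -0.5219]], R = [[5.3852, 1.1142, 0.3714, -4.6424], [0.0000, 4.0937, -4.0095, -0.2022], [0.0000, 0.0000, 5.8980, -1.5406], [0.0000, 0.0000, 0.0000, 3.7462]]

e_1 = c_1/‖c_1‖ = (3, 0, -2, -4, 0)/5.3852 = (0.5571, 0.0000, -0.3714, -0.7428, 0.0000).
r_{12} = e_1·c_2 = 1.1142.
u_2 = c_2 − 1.1142·e_1 = (-0.6207, -4.0000, -0.5862, -0.1724, 0.0000).
‖u_2‖ = 4.0937, so e_2 = (-0.1516, -0.9771, -0.1432, -0.0421, 0.0000).
r_{13} = e_1·c_3 = 0.3714; r_{23} = e_2·c_3 = -4.0095.
u_3 = c_3 − 0.3714·e_1 + 4.0095·e_2 = (3.1852, -0.9177, 2.5638, 1.1070, 4.0000).
‖u_3‖ = 5.8980, so e_3 = (0.5400, -0.1556, 0.4347, 0.1877, 0.6782).
r_{14} = e_1·c_4 = -4.6424; r_{24} = e_2·c_4 = -0.2022; r_{34} = e_3·c_4 = -1.5406.
u_4 = c_4 + 4.6424·e_1 + 0.2022·e_2 + 1.5406·e_3 = (0.3876, -0.4372, 2.9166, -1.1676, -1.9552).
‖u_4‖ = 3.7462, so e_4 = (0.1035, -0.1167, 0.7786, -0.3117, -0.5219).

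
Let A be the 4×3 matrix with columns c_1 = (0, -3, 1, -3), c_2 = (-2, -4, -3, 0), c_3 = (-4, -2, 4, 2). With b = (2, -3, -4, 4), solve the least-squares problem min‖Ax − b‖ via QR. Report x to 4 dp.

c_1 = (0, -3, 1, -3); ‖c_1‖ = 4.3589, so q_1 = (0.0000, -0.6882, 0.2294, -0.6882).
q_1·c_2 = 0.0000·(-2) + (-0.6882)·(-4) + 0.2294·(-3) + (-0.6882)·0 = 2.0647.
u_2 = c_2 − 2.0647·q_1 = (-2.0000, -2.5789, -3.4737, 1.4211).
‖u_2‖ = 4.9736, so q_2 = (-0.4021, -0.5185, -0.6984, 0.2857).
q_1·c_3 = 0.0000·(-4) + (-0.6882)·(-2) + 0.2294·4 + (-0.6882)·2 = 0.9177; q_2·c_3 = (-0.4021)·(-4) + (-0.5185)·(-2) + (-0.6984)·4 + 0.2857·2 = 0.4233.
u_3 = c_3 − 0.9177·q_1 − 0.4233·q_2 = (-3.8298, -1.1489, 4.0851, 2.5106).
‖u_3‖ = 6.2433, so q_3 = (-0.6134, -0.1840, 0.6543, 0.4021).
Qᵀb = (-1.6059, 4.6879, -1.6835).
Back-substitute: x_3 = -1.6835/6.2433 = -0.2697.
x_2 = (4.6879 − 0.4233·(-0.2697))/4.9736 = 0.9655.
x_1 = (-1.6059 − 2.0647·0.9655 − 0.9177·(-0.2697))/4.3589 = -0.7690.

x = (-0.7690, 0.9655, -0.2697)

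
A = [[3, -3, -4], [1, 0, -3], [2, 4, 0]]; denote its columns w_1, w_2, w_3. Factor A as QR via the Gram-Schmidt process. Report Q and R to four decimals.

e_1 = w_1/‖w_1‖ = (3, 1, 2)/3.7417 = (0.8018, 0.2673, 0.5345).
r_{12} = e_1·w_2 = -0.2673.
u_2 = w_2 + 0.2673·e_1 = (-2.7857, 0.0714, 4.1429).
‖u_2‖ = 4.9929, so e_2 = (-0.5579, 0.0143, 0.8298).
r_{13} = e_1·w_3 = -4.0089; r_{23} = e_2·w_3 = 2.1888.
u_3 = w_3 + 4.0089·e_1 − 2.1888·e_2 = (0.4355, -1.9599, 0.3266).
‖u_3‖ = 2.0341, so e_3 = (0.2141, -0.9635, 0.1606).

Q = [[0.8018, -0.5579, 0.2141], [0.2673, 0.0143, -0.9635], [0.5345, 0.8298, 0.1606]], R = [[3.7417, -0.2673, -4.0089], [0.0000, 4.9929, 2.1888], [0.0000, 0.0000, 2.0341]]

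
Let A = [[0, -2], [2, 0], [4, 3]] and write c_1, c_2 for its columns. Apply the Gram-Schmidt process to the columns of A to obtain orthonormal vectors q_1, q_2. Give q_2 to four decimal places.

q_1 = c_1/‖c_1‖ = (0, 2, 4)/4.4721 = (0.0000, 0.4472, 0.8944).
r_{12} = q_1·c_2 = 2.6833.
u_2 = c_2 − 2.6833·q_1 = (-2.0000, -1.2000, 0.6000).
‖u_2‖ = 2.4083, so q_2 = (-0.8305, -0.4983, 0.2491).

q_2 = (-0.8305, -0.4983, 0.2491)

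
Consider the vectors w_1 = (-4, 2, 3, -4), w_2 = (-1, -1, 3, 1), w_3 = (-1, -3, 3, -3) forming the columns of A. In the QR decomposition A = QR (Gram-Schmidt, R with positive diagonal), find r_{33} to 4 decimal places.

r_{33} = 3.9281

e_1 = w_1/‖w_1‖ = (-4, 2, 3, -4)/6.7082 = (-0.5963, 0.2981, 0.4472, -0.5963).
r_{12} = e_1·w_2 = 1.0435.
u_2 = w_2 − 1.0435·e_1 = (-0.3778, -1.3111, 2.5333, 1.6222).
‖u_2‖ = 3.3032, so e_2 = (-0.1144, -0.3969, 0.7669, 0.4911).
r_{13} = e_1·w_3 = 2.8324; r_{23} = e_2·w_3 = 2.1326.
u_3 = w_3 − 2.8324·e_1 − 2.1326·e_2 = (0.9328, -2.9980, 0.0978, -2.3585).
r_{33} = ‖u_3‖ = 3.9281.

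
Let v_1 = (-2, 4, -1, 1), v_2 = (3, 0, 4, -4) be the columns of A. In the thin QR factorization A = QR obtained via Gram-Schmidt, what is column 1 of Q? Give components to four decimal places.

q_1 = (-0.4264, 0.8528, -0.2132, 0.2132)

q_1 = v_1/‖v_1‖ = (-2, 4, -1, 1)/4.6904 = (-0.4264, 0.8528, -0.2132, 0.2132).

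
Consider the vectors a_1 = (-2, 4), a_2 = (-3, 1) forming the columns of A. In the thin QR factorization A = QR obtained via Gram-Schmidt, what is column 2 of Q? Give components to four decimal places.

e_2 = (-0.8944, -0.4472)

a_1 = (-2, 4); ‖a_1‖ = 4.4721, so e_1 = (-0.4472, 0.8944).
e_1·a_2 = (-0.4472)·(-3) + 0.8944·1 = 2.2361.
u_2 = a_2 − 2.2361·e_1 = (-2.0000, -1.0000).
‖u_2‖ = 2.2361, so e_2 = (-0.8944, -0.4472).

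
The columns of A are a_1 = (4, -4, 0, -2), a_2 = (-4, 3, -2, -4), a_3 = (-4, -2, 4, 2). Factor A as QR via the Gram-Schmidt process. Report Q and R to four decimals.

a_1 = (4, -4, 0, -2); ‖a_1‖ = 6.0000, so e_1 = (0.6667, -0.6667, 0.0000, -0.3333).
e_1·a_2 = 0.6667·(-4) + (-0.6667)·3 + 0.0000·(-2) + (-0.3333)·(-4) = -3.3333.
u_2 = a_2 + 3.3333·e_1 = (-1.7778, 0.7778, -2.0000, -5.1111).
‖u_2‖ = 5.8214, so e_2 = (-0.3054, 0.1336, -0.3436, -0.8780).
e_1·a_3 = 0.6667·(-4) + (-0.6667)·(-2) + 0.0000·4 + (-0.3333)·2 = -2.0000; e_2·a_3 = (-0.3054)·(-4) + 0.1336·(-2) + (-0.3436)·4 + (-0.8780)·2 = -2.1759.
u_3 = a_3 + 2.0000·e_1 + 2.1759·e_2 = (-3.3311, -3.0426, 3.2525, -0.5770).
‖u_3‖ = 5.5916, so e_3 = (-0.5957, -0.5441, 0.5817, -0.1032).

Q = [[0.6667, -0.3054, -0.5957], [-0.6667, 0.1336, -0.5441], [0.0000, -0.3436, 0.5817], [-0.3333, -0.8780, -0.1032]], R = [[6.0000, -3.3333, -2.0000], [0.0000, 5.8214, -2.1759], [0.0000, 0.0000, 5.5916]]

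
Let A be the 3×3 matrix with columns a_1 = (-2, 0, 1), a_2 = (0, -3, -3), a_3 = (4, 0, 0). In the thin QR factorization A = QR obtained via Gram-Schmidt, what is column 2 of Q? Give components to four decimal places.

a_1 = (-2, 0, 1); ‖a_1‖ = 2.2361, so e_1 = (-0.8944, 0.0000, 0.4472).
e_1·a_2 = (-0.8944)·0 + 0.0000·(-3) + 0.4472·(-3) = -1.3416.
u_2 = a_2 + 1.3416·e_1 = (-1.2000, -3.0000, -2.4000).
‖u_2‖ = 4.0249, so e_2 = (-0.2981, -0.7454, -0.5963).

e_2 = (-0.2981, -0.7454, -0.5963)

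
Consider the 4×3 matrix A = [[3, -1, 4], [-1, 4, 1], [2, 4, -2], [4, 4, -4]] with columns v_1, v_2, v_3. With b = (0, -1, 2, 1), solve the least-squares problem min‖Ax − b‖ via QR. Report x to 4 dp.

e_1 = v_1/‖v_1‖ = (3, -1, 2, 4)/5.4772 = (0.5477, -0.1826, 0.3651, 0.7303).
r_{12} = e_1·v_2 = 3.1038.
u_2 = v_2 − 3.1038·e_1 = (-2.7000, 4.5667, 2.8667, 1.7333).
‖u_2‖ = 6.2743, so e_2 = (-0.4303, 0.7278, 0.4569, 0.2763).
r_{13} = e_1·v_3 = -1.6432; r_{23} = e_2·v_3 = -3.0123.
u_3 = v_3 + 1.6432·e_1 + 3.0123·e_2 = (3.6037, 2.8925, -0.0237, -1.9678).
‖u_3‖ = 5.0226, so e_3 = (0.7175, 0.5759, -0.0047, -0.3918).
Qᵀb = (1.6432, 0.4622, -0.9771).
Back-substitute: x_3 = -0.9771/5.0226 = -0.1945.
x_2 = (0.4622 + 3.0123·(-0.1945))/6.2743 = -0.0197.
x_1 = (1.6432 − 3.1038·(-0.0197) + 1.6432·(-0.1945))/5.4772 = 0.2528.

x = (0.2528, -0.0197, -0.1945)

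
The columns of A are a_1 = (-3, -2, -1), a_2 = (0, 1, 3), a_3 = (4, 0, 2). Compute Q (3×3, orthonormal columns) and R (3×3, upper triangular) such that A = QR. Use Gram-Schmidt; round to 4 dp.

Q = [[-0.8018, -0.3738, 0.4663], [-0.5345, 0.0997, -0.8393], [-0.2673, 0.9221, 0.2798]], R = [[3.7417, -1.3363, -3.7417], [0.0000, 2.8661, 0.3489], [0.0000, 0.0000, 2.4245]]

q_1 = a_1/‖a_1‖ = (-3, -2, -1)/3.7417 = (-0.8018, -0.5345, -0.2673).
r_{12} = q_1·a_2 = -1.3363.
u_2 = a_2 + 1.3363·q_1 = (-1.0714, 0.2857, 2.6429).
‖u_2‖ = 2.8661, so q_2 = (-0.3738, 0.0997, 0.9221).
r_{13} = q_1·a_3 = -3.7417; r_{23} = q_2·a_3 = 0.3489.
u_3 = a_3 + 3.7417·q_1 − 0.3489·q_2 = (1.1304, -2.0348, 0.6783).
‖u_3‖ = 2.4245, so q_3 = (0.4663, -0.8393, 0.2798).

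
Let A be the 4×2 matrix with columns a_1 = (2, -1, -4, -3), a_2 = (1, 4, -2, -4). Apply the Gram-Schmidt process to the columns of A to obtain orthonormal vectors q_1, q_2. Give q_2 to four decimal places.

a_1 = (2, -1, -4, -3); ‖a_1‖ = 5.4772, so q_1 = (0.3651, -0.1826, -0.7303, -0.5477).
q_1·a_2 = 0.3651·1 + (-0.1826)·4 + (-0.7303)·(-2) + (-0.5477)·(-4) = 3.2863.
u_2 = a_2 − 3.2863·q_1 = (-0.2000, 4.6000, 0.4000, -2.2000).
‖u_2‖ = 5.1186, so q_2 = (-0.0391, 0.8987, 0.0781, -0.4298).

q_2 = (-0.0391, 0.8987, 0.0781, -0.4298)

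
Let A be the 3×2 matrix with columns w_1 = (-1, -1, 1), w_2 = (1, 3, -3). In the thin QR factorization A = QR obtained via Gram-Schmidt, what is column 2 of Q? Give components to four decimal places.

w_1 = (-1, -1, 1); ‖w_1‖ = 1.7321, so q_1 = (-0.5774, -0.5774, 0.5774).
q_1·w_2 = (-0.5774)·1 + (-0.5774)·3 + 0.5774·(-3) = -4.0415.
u_2 = w_2 + 4.0415·q_1 = (-1.3333, 0.6667, -0.6667).
‖u_2‖ = 1.6330, so q_2 = (-0.8165, 0.4082, -0.4082).

q_2 = (-0.8165, 0.4082, -0.4082)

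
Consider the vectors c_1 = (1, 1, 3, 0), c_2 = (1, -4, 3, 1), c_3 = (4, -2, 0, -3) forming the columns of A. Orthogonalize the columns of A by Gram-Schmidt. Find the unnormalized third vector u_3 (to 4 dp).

c_1 = (1, 1, 3, 0); ‖c_1‖ = 3.3166, so q_1 = (0.3015, 0.3015, 0.9045, 0.0000).
q_1·c_2 = 0.3015·1 + 0.3015·(-4) + 0.9045·3 + 0.0000·1 = 1.8091.
u_2 = c_2 − 1.8091·q_1 = (0.4545, -4.5455, 1.3636, 1.0000).
‖u_2‖ = 4.8711, so q_2 = (0.0933, -0.9332, 0.2799, 0.2053).
q_1·c_3 = 0.3015·4 + 0.3015·(-2) + 0.9045·0 + 0.0000·(-3) = 0.6030; q_2·c_3 = 0.0933·4 + (-0.9332)·(-2) + 0.2799·0 + 0.2053·(-3) = 1.6237.
u_3 = c_3 − 0.6030·q_1 − 1.6237·q_2 = (3.6667, -0.6667, -1.0000, -3.3333).

u_3 = (3.6667, -0.6667, -1.0000, -3.3333)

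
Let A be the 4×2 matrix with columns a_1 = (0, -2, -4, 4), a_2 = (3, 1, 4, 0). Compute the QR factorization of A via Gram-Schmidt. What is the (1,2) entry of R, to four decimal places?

a_1 = (0, -2, -4, 4); ‖a_1‖ = 6.0000, so q_1 = (0.0000, -0.3333, -0.6667, 0.6667).
r_{12} = q_1·a_2 = -3.0000.

r_{12} = -3.0000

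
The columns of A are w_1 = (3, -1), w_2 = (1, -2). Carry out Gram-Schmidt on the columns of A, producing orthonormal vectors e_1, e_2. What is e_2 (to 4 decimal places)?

e_1 = w_1/‖w_1‖ = (3, -1)/3.1623 = (0.9487, -0.3162).
r_{12} = e_1·w_2 = 1.5811.
u_2 = w_2 − 1.5811·e_1 = (-0.5000, -1.5000).
‖u_2‖ = 1.5811, so e_2 = (-0.3162, -0.9487).

e_2 = (-0.3162, -0.9487)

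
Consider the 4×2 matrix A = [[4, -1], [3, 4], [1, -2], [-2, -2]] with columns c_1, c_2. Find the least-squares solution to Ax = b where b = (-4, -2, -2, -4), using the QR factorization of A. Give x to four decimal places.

x = (-0.7385, 0.6154)

c_1 = (4, 3, 1, -2); ‖c_1‖ = 5.4772, so e_1 = (0.7303, 0.5477, 0.1826, -0.3651).
e_1·c_2 = 0.7303·(-1) + 0.5477·4 + 0.1826·(-2) + (-0.3651)·(-2) = 1.8257.
u_2 = c_2 − 1.8257·e_1 = (-2.3333, 3.0000, -2.3333, -1.3333).
‖u_2‖ = 4.6547, so e_2 = (-0.5013, 0.6445, -0.5013, -0.2864).
Qᵀb = (-2.9212, 2.8645).
Back-substitute: x_2 = 2.8645/4.6547 = 0.6154.
x_1 = (-2.9212 − 1.8257·0.6154)/5.4772 = -0.7385.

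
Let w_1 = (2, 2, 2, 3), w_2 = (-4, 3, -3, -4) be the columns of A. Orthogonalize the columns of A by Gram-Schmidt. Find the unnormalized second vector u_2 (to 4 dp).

w_1 = (2, 2, 2, 3); ‖w_1‖ = 4.5826, so e_1 = (0.4364, 0.4364, 0.4364, 0.6547).
e_1·w_2 = 0.4364·(-4) + 0.4364·3 + 0.4364·(-3) + 0.6547·(-4) = -4.3644.
u_2 = w_2 + 4.3644·e_1 = (-2.0952, 4.9048, -1.0952, -1.1429).

u_2 = (-2.0952, 4.9048, -1.0952, -1.1429)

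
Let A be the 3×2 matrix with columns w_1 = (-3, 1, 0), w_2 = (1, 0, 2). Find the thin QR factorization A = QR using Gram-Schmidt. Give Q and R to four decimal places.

w_1 = (-3, 1, 0); ‖w_1‖ = 3.1623, so q_1 = (-0.9487, 0.3162, 0.0000).
q_1·w_2 = (-0.9487)·1 + 0.3162·0 + 0.0000·2 = -0.9487.
u_2 = w_2 + 0.9487·q_1 = (0.1000, 0.3000, 2.0000).
‖u_2‖ = 2.0248, so q_2 = (0.0494, 0.1482, 0.9877).

Q = [[-0.9487, 0.0494], [0.3162, 0.1482], [0.0000, 0.9877]], R = [[3.1623, -0.9487], [0.0000, 2.0248]]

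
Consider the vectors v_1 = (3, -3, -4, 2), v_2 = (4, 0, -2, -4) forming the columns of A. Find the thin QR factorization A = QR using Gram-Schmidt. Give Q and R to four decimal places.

Q = [[0.4867, 0.5379], [-0.4867, 0.1669], [-0.6489, -0.1298], [0.3244, -0.8161]], R = [[6.1644, 1.9467], [0.0000, 5.6754]]

v_1 = (3, -3, -4, 2); ‖v_1‖ = 6.1644, so q_1 = (0.4867, -0.4867, -0.6489, 0.3244).
q_1·v_2 = 0.4867·4 + (-0.4867)·0 + (-0.6489)·(-2) + 0.3244·(-4) = 1.9467.
u_2 = v_2 − 1.9467·q_1 = (3.0526, 0.9474, -0.7368, -4.6316).
‖u_2‖ = 5.6754, so q_2 = (0.5379, 0.1669, -0.1298, -0.8161).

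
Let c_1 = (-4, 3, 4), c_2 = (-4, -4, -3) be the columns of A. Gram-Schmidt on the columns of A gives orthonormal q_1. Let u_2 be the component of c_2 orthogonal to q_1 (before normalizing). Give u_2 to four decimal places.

q_1 = c_1/‖c_1‖ = (-4, 3, 4)/6.4031 = (-0.6247, 0.4685, 0.6247).
r_{12} = q_1·c_2 = -1.2494.
u_2 = c_2 + 1.2494·q_1 = (-4.7805, -3.4146, -2.2195).

u_2 = (-4.7805, -3.4146, -2.2195)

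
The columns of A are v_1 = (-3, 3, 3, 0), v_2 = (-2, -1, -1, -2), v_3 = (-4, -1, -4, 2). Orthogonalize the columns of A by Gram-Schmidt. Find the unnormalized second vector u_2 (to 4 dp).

u_2 = (-2.0000, -1.0000, -1.0000, -2.0000)

v_1 = (-3, 3, 3, 0); ‖v_1‖ = 5.1962, so q_1 = (-0.5774, 0.5774, 0.5774, 0.0000).
q_1·v_2 = (-0.5774)·(-2) + 0.5774·(-1) + 0.5774·(-1) + 0.0000·(-2) = 0.0000.
u_2 = v_2 + 0.0000·q_1 = (-2.0000, -1.0000, -1.0000, -2.0000).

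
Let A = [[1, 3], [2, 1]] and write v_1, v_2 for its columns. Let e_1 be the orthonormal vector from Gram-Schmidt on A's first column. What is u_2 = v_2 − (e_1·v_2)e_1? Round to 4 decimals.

v_1 = (1, 2); ‖v_1‖ = 2.2361, so e_1 = (0.4472, 0.8944).
e_1·v_2 = 0.4472·3 + 0.8944·1 = 2.2361.
u_2 = v_2 − 2.2361·e_1 = (2.0000, -1.0000).

u_2 = (2.0000, -1.0000)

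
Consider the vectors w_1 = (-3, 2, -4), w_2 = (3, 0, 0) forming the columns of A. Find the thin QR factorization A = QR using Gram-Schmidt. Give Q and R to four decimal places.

Q = [[-0.5571, 0.8305], [0.3714, 0.2491], [-0.7428, -0.4983]], R = [[5.3852, -1.6713], [0.0000, 2.4914]]

w_1 = (-3, 2, -4); ‖w_1‖ = 5.3852, so q_1 = (-0.5571, 0.3714, -0.7428).
q_1·w_2 = (-0.5571)·3 + 0.3714·0 + (-0.7428)·0 = -1.6713.
u_2 = w_2 + 1.6713·q_1 = (2.0690, 0.6207, -1.2414).
‖u_2‖ = 2.4914, so q_2 = (0.8305, 0.2491, -0.4983).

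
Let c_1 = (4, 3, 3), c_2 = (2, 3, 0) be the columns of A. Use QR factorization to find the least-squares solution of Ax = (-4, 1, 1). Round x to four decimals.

e_1 = c_1/‖c_1‖ = (4, 3, 3)/5.8310 = (0.6860, 0.5145, 0.5145).
r_{12} = e_1·c_2 = 2.9155.
u_2 = c_2 − 2.9155·e_1 = (0.0000, 1.5000, -1.5000).
‖u_2‖ = 2.1213, so e_2 = (0.0000, 0.7071, -0.7071).
Qᵀb = (-1.7150, 0.0000).
Back-substitute: x_2 = 0.0000/2.1213 = 0.0000.
x_1 = (-1.7150 − 2.9155·0.0000)/5.8310 = -0.2941.

x = (-0.2941, 0.0000)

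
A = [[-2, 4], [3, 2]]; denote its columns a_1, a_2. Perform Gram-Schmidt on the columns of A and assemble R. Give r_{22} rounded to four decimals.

e_1 = a_1/‖a_1‖ = (-2, 3)/3.6056 = (-0.5547, 0.8321).
r_{12} = e_1·a_2 = -0.5547.
u_2 = a_2 + 0.5547·e_1 = (3.6923, 2.4615).
r_{22} = ‖u_2‖ = 4.4376.

r_{22} = 4.4376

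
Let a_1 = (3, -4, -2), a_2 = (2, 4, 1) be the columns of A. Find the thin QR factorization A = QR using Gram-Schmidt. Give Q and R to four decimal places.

q_1 = a_1/‖a_1‖ = (3, -4, -2)/5.3852 = (0.5571, -0.7428, -0.3714).
r_{12} = q_1·a_2 = -2.2283.
u_2 = a_2 + 2.2283·q_1 = (3.2414, 2.3448, 0.1724).
‖u_2‖ = 4.0043, so q_2 = (0.8095, 0.5856, 0.0431).

Q = [[0.5571, 0.8095], [-0.7428, 0.5856], [-0.3714, 0.0431]], R = [[5.3852, -2.2283], [0.0000, 4.0043]]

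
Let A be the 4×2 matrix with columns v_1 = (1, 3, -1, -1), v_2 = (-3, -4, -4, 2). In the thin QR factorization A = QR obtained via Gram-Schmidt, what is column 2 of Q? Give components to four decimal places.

q_2 = (-0.3447, -0.1349, -0.9142, 0.1649)

v_1 = (1, 3, -1, -1); ‖v_1‖ = 3.4641, so q_1 = (0.2887, 0.8660, -0.2887, -0.2887).
q_1·v_2 = 0.2887·(-3) + 0.8660·(-4) + (-0.2887)·(-4) + (-0.2887)·2 = -3.7528.
u_2 = v_2 + 3.7528·q_1 = (-1.9167, -0.7500, -5.0833, 0.9167).
‖u_2‖ = 5.5603, so q_2 = (-0.3447, -0.1349, -0.9142, 0.1649).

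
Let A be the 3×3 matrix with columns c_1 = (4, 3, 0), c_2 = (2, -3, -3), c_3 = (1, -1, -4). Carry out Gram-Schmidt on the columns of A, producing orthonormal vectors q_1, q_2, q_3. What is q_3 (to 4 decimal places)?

q_3 = (-0.3841, 0.5121, -0.7682)

q_1 = c_1/‖c_1‖ = (4, 3, 0)/5.0000 = (0.8000, 0.6000, 0.0000).
r_{12} = q_1·c_2 = -0.2000.
u_2 = c_2 + 0.2000·q_1 = (2.1600, -2.8800, -3.0000).
‖u_2‖ = 4.6861, so q_2 = (0.4609, -0.6146, -0.6402).
r_{13} = q_1·c_3 = 0.2000; r_{23} = q_2·c_3 = 3.6362.
u_3 = c_3 − 0.2000·q_1 − 3.6362·q_2 = (-0.8361, 1.1148, -1.6721).
‖u_3‖ = 2.1766, so q_3 = (-0.3841, 0.5121, -0.7682).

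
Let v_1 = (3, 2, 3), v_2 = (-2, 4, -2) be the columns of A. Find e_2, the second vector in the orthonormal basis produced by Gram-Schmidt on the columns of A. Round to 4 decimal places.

e_2 = (-0.3015, 0.9045, -0.3015)

v_1 = (3, 2, 3); ‖v_1‖ = 4.6904, so e_1 = (0.6396, 0.4264, 0.6396).
e_1·v_2 = 0.6396·(-2) + 0.4264·4 + 0.6396·(-2) = -0.8528.
u_2 = v_2 + 0.8528·e_1 = (-1.4545, 4.3636, -1.4545).
‖u_2‖ = 4.8242, so e_2 = (-0.3015, 0.9045, -0.3015).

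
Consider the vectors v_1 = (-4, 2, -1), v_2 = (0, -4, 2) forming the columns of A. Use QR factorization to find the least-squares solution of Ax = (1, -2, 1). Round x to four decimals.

x = (-0.2500, 0.3750)

e_1 = v_1/‖v_1‖ = (-4, 2, -1)/4.5826 = (-0.8729, 0.4364, -0.2182).
r_{12} = e_1·v_2 = -2.1822.
u_2 = v_2 + 2.1822·e_1 = (-1.9048, -3.0476, 1.5238).
‖u_2‖ = 3.9036, so e_2 = (-0.4880, -0.7807, 0.3904).
Qᵀb = (-1.9640, 1.4639).
Back-substitute: x_2 = 1.4639/3.9036 = 0.3750.
x_1 = (-1.9640 + 2.1822·0.3750)/4.5826 = -0.2500.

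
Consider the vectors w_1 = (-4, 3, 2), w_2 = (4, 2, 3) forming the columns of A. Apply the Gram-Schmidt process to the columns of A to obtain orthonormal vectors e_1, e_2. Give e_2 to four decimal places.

w_1 = (-4, 3, 2); ‖w_1‖ = 5.3852, so e_1 = (-0.7428, 0.5571, 0.3714).
e_1·w_2 = (-0.7428)·4 + 0.5571·2 + 0.3714·3 = -0.7428.
u_2 = w_2 + 0.7428·e_1 = (3.4483, 2.4138, 3.2759).
‖u_2‖ = 5.3337, so e_2 = (0.6465, 0.4526, 0.6142).

e_2 = (0.6465, 0.4526, 0.6142)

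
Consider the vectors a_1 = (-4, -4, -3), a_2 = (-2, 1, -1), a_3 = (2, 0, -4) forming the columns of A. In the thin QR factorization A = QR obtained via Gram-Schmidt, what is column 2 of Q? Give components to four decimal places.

q_2 = (-0.6009, 0.7678, -0.2225)

a_1 = (-4, -4, -3); ‖a_1‖ = 6.4031, so q_1 = (-0.6247, -0.6247, -0.4685).
q_1·a_2 = (-0.6247)·(-2) + (-0.6247)·1 + (-0.4685)·(-1) = 1.0932.
u_2 = a_2 − 1.0932·q_1 = (-1.3171, 1.6829, -0.4878).
‖u_2‖ = 2.1920, so q_2 = (-0.6009, 0.7678, -0.2225).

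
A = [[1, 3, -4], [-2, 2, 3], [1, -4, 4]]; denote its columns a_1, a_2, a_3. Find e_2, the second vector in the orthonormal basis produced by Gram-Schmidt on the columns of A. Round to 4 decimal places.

e_1 = a_1/‖a_1‖ = (1, -2, 1)/2.4495 = (0.4082, -0.8165, 0.4082).
r_{12} = e_1·a_2 = -2.0412.
u_2 = a_2 + 2.0412·e_1 = (3.8333, 0.3333, -3.1667).
‖u_2‖ = 4.9833, so e_2 = (0.7692, 0.0669, -0.6355).

e_2 = (0.7692, 0.0669, -0.6355)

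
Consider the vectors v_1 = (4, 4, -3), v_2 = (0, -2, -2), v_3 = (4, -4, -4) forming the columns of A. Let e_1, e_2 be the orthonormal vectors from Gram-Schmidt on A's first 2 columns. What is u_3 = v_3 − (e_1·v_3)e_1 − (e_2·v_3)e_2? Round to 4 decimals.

u_3 = (2.4198, -1.3827, 1.3827)

v_1 = (4, 4, -3); ‖v_1‖ = 6.4031, so e_1 = (0.6247, 0.6247, -0.4685).
e_1·v_2 = 0.6247·0 + 0.6247·(-2) + (-0.4685)·(-2) = -0.3123.
u_2 = v_2 + 0.3123·e_1 = (0.1951, -1.8049, -2.1463).
‖u_2‖ = 2.8111, so e_2 = (0.0694, -0.6420, -0.7635).
e_1·v_3 = 0.6247·4 + 0.6247·(-4) + (-0.4685)·(-4) = 1.8741; e_2·v_3 = 0.0694·4 + (-0.6420)·(-4) + (-0.7635)·(-4) = 5.8999.
u_3 = v_3 − 1.8741·e_1 − 5.8999·e_2 = (2.4198, -1.3827, 1.3827).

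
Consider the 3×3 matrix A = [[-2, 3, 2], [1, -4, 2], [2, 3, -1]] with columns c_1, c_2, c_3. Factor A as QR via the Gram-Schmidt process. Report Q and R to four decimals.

Q = [[-0.6667, 0.3719, 0.6459], [0.3333, -0.6264, 0.7047], [0.6667, 0.6851, 0.2936]], R = [[3.0000, -1.3333, -1.3333], [0.0000, 5.6765, -1.1940], [0.0000, 0.0000, 2.4076]]

e_1 = c_1/‖c_1‖ = (-2, 1, 2)/3.0000 = (-0.6667, 0.3333, 0.6667).
r_{12} = e_1·c_2 = -1.3333.
u_2 = c_2 + 1.3333·e_1 = (2.1111, -3.5556, 3.8889).
‖u_2‖ = 5.6765, so e_2 = (0.3719, -0.6264, 0.6851).
r_{13} = e_1·c_3 = -1.3333; r_{23} = e_2·c_3 = -1.1940.
u_3 = c_3 + 1.3333·e_1 + 1.1940·e_2 = (1.5552, 1.6966, 0.7069).
‖u_3‖ = 2.4076, so e_3 = (0.6459, 0.7047, 0.2936).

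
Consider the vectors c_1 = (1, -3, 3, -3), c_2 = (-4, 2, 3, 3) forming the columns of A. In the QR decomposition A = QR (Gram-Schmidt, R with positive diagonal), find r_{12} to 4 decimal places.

c_1 = (1, -3, 3, -3); ‖c_1‖ = 5.2915, so q_1 = (0.1890, -0.5669, 0.5669, -0.5669).
r_{12} = q_1·c_2 = -1.8898.

r_{12} = -1.8898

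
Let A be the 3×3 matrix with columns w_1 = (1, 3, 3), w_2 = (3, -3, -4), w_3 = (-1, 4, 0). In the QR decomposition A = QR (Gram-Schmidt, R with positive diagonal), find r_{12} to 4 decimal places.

r_{12} = -4.1295

w_1 = (1, 3, 3); ‖w_1‖ = 4.3589, so e_1 = (0.2294, 0.6882, 0.6882).
r_{12} = e_1·w_2 = -4.1295.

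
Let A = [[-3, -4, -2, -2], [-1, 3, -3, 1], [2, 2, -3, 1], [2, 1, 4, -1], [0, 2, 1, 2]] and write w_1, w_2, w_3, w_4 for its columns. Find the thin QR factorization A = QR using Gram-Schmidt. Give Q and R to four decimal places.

e_1 = w_1/‖w_1‖ = (-3, -1, 2, 2, 0)/4.2426 = (-0.7071, -0.2357, 0.4714, 0.4714, 0.0000).
r_{12} = e_1·w_2 = 3.5355.
u_2 = w_2 − 3.5355·e_1 = (-1.5000, 3.8333, 0.3333, -0.6667, 2.0000).
‖u_2‖ = 4.6368, so e_2 = (-0.3235, 0.8267, 0.0719, -0.1438, 0.4313).
r_{13} = e_1·w_3 = 2.5927; r_{23} = e_2·w_3 = -2.1926.
u_3 = w_3 − 2.5927·e_1 + 2.1926·e_2 = (-0.8760, -0.5762, -4.0646, 2.4625, 1.9457).
‖u_3‖ = 5.2412, so e_3 = (-0.1671, -0.1099, -0.7755, 0.4698, 0.3712).
r_{14} = e_1·w_4 = 1.1785; r_{24} = e_2·w_4 = 2.5520; r_{34} = e_3·w_4 = -0.2786.
u_4 = w_4 − 1.1785·e_1 − 2.5520·e_2 + 0.2786·e_3 = (-0.3876, -0.8627, 0.0450, -1.0578, 1.0026).
‖u_4‖ = 1.7380, so e_4 = (-0.2230, -0.4964, 0.0259, -0.6086, 0.5769).

Q = [[-0.7071, -0.3235, -0.1671, -0.2230], [-0.2357, 0.8267, -0.1099, -0.4964], [0.4714, 0.0719, -0.7755, 0.0259], [0.4714, -0.1438, 0.4698, -0.6086], [0.0000, 0.4313, 0.3712, 0.5769]], R = [[4.2426, 3.5355, 2.5927, 1.1785], [0.0000, 4.6368, -2.1926, 2.5520], [0.0000, 0.0000, 5.2412, -0.2786], [0.0000, 0.0000, 0.0000, 1.7380]]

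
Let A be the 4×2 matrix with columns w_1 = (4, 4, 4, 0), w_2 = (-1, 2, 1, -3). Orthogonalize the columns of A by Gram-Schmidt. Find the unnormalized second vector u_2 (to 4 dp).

w_1 = (4, 4, 4, 0); ‖w_1‖ = 6.9282, so e_1 = (0.5774, 0.5774, 0.5774, 0.0000).
e_1·w_2 = 0.5774·(-1) + 0.5774·2 + 0.5774·1 + 0.0000·(-3) = 1.1547.
u_2 = w_2 − 1.1547·e_1 = (-1.6667, 1.3333, 0.3333, -3.0000).

u_2 = (-1.6667, 1.3333, 0.3333, -3.0000)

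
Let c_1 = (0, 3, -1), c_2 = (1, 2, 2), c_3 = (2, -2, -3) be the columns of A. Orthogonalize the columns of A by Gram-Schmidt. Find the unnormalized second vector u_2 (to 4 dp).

u_2 = (1.0000, 0.8000, 2.4000)

q_1 = c_1/‖c_1‖ = (0, 3, -1)/3.1623 = (0.0000, 0.9487, -0.3162).
r_{12} = q_1·c_2 = 1.2649.
u_2 = c_2 − 1.2649·q_1 = (1.0000, 0.8000, 2.4000).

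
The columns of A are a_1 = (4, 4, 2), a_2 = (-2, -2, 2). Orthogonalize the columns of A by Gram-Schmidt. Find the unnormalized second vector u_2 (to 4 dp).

a_1 = (4, 4, 2); ‖a_1‖ = 6.0000, so e_1 = (0.6667, 0.6667, 0.3333).
e_1·a_2 = 0.6667·(-2) + 0.6667·(-2) + 0.3333·2 = -2.0000.
u_2 = a_2 + 2.0000·e_1 = (-0.6667, -0.6667, 2.6667).

u_2 = (-0.6667, -0.6667, 2.6667)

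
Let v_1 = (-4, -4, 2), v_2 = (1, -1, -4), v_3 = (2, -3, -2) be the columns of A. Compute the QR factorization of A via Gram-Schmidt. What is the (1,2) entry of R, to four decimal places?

r_{12} = -1.3333

v_1 = (-4, -4, 2); ‖v_1‖ = 6.0000, so q_1 = (-0.6667, -0.6667, 0.3333).
r_{12} = q_1·v_2 = -1.3333.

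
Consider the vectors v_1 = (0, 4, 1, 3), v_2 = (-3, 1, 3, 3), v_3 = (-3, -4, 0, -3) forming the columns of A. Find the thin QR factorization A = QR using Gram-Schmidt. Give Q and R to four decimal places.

Q = [[0.0000, -0.7041, -0.6659], [0.7845, -0.3430, 0.4540], [0.1961, 0.5597, -0.3178], [0.5883, 0.2708, -0.4994]], R = [[5.0990, 3.1379, -4.9029], [0.0000, 4.2607, 2.6720], [0.0000, 0.0000, 1.6799]]

v_1 = (0, 4, 1, 3); ‖v_1‖ = 5.0990, so e_1 = (0.0000, 0.7845, 0.1961, 0.5883).
e_1·v_2 = 0.0000·(-3) + 0.7845·1 + 0.1961·3 + 0.5883·3 = 3.1379.
u_2 = v_2 − 3.1379·e_1 = (-3.0000, -1.4615, 2.3846, 1.1538).
‖u_2‖ = 4.2607, so e_2 = (-0.7041, -0.3430, 0.5597, 0.2708).
e_1·v_3 = 0.0000·(-3) + 0.7845·(-4) + 0.1961·0 + 0.5883·(-3) = -4.9029; e_2·v_3 = (-0.7041)·(-3) + (-0.3430)·(-4) + 0.5597·0 + 0.2708·(-3) = 2.6720.
u_3 = v_3 + 4.9029·e_1 − 2.6720·e_2 = (-1.1186, 0.7627, -0.5339, -0.8390).
‖u_3‖ = 1.6799, so e_3 = (-0.6659, 0.4540, -0.3178, -0.4994).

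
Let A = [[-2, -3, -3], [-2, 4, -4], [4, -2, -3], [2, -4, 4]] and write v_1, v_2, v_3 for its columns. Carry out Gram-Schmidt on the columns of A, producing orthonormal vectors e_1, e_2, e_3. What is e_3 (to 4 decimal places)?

e_3 = (-0.5547, -0.3698, -0.6472, 0.3698)

e_1 = v_1/‖v_1‖ = (-2, -2, 4, 2)/5.2915 = (-0.3780, -0.3780, 0.7559, 0.3780).
r_{12} = e_1·v_2 = -3.4017.
u_2 = v_2 + 3.4017·e_1 = (-4.2857, 2.7143, 0.5714, -2.7143).
‖u_2‖ = 5.7817, so e_2 = (-0.7412, 0.4695, 0.0988, -0.4695).
r_{13} = e_1·v_3 = 1.8898; r_{23} = e_2·v_3 = -1.8284.
u_3 = v_3 − 1.8898·e_1 + 1.8284·e_2 = (-3.6410, -2.4274, -4.2479, 2.4274).
‖u_3‖ = 6.5640, so e_3 = (-0.5547, -0.3698, -0.6472, 0.3698).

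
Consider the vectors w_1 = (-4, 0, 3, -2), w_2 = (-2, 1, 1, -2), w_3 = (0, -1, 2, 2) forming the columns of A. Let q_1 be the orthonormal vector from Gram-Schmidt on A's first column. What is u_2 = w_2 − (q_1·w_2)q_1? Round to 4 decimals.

q_1 = w_1/‖w_1‖ = (-4, 0, 3, -2)/5.3852 = (-0.7428, 0.0000, 0.5571, -0.3714).
r_{12} = q_1·w_2 = 2.7854.
u_2 = w_2 − 2.7854·q_1 = (0.0690, 1.0000, -0.5517, -0.9655).

u_2 = (0.0690, 1.0000, -0.5517, -0.9655)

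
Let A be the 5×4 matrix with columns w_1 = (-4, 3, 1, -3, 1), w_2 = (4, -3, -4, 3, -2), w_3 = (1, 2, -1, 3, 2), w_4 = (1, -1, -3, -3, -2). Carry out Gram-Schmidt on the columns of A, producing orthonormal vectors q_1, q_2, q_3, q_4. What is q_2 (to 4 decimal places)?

q_2 = (-0.1438, 0.1078, -0.9346, -0.1078, -0.2876)

q_1 = w_1/‖w_1‖ = (-4, 3, 1, -3, 1)/6.0000 = (-0.6667, 0.5000, 0.1667, -0.5000, 0.1667).
r_{12} = q_1·w_2 = -6.6667.
u_2 = w_2 + 6.6667·q_1 = (-0.4444, 0.3333, -2.8889, -0.3333, -0.8889).
‖u_2‖ = 3.0912, so q_2 = (-0.1438, 0.1078, -0.9346, -0.1078, -0.2876).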